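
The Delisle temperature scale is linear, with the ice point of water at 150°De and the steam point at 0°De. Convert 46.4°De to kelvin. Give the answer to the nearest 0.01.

Linear interpolation between the fixed points: C = (46.4 - 150) × 100 / (0 - 150) = 69.0667°C.
Then 69.0667 + 273.15 = 342.22 K.

342.22 K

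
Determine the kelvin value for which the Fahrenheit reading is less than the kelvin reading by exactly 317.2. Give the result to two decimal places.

178.09 K

Let K be the kelvin reading. The Fahrenheit reading is F = 1.8·K - 459.67.
Require F - K = -317.2: (0.8)·K - 459.67 = -317.2.
K = (-317.2 + 459.67) / (0.8) = 178.09.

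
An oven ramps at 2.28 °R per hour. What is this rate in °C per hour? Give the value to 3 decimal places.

Since only a temperature interval is involved, the additive offset between the scales drops out.
A change of 1°R is a change of 5/9°C, so 2.28 × 5/9 = 1.267.

1.267 °C/hour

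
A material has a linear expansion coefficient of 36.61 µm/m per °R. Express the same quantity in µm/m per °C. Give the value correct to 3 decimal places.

65.898 µm/m per °C

The quantity depends on a temperature interval, so only the ratio of degree sizes applies; the offset between the scales is irrelevant.
A change of 1°C is a change of 1.8°R, so per °C the value is 36.61 × 1.8 = 65.898.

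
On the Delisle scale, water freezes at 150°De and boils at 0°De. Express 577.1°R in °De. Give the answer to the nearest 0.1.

First in Celsius: (577.1 - 491.67) × 5/9 = 47.4611°C.
Linearly onto the Delisle scale: 150 + (47.4611 / 100) × (0 - 150) = 78.8°De.

78.8°De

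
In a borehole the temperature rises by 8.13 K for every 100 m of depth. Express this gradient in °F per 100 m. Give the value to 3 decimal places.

The quantity depends on a temperature interval, so only the ratio of degree sizes applies; the offset between the scales is irrelevant.
A change of 1 K is a change of 1.8°F, so 8.13 × 1.8 = 14.634.

14.634 °F/100 m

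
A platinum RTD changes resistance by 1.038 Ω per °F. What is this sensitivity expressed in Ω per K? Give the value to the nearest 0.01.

1.87 Ω per K

Since only a temperature interval is involved, the additive offset between the scales drops out.
A change of 1 K is a change of 1.8°F, so per K the value is 1.038 × 1.8 = 1.87.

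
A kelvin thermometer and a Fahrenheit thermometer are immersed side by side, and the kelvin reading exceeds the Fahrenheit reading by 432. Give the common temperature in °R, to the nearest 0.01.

62.26°R

Let x be the kelvin reading; then the Fahrenheit reading is 1.8·x - 459.67.
(1.8·x - 459.67) - x = -432  ⇒  (0.8)·x = 27.67  ⇒  x = 34.5875 K.
In Celsius: 34.5875 - 273.15 = -238.5625°C.
In Rankine: -238.5625 × 1.8 + 491.67 = 62.26°R.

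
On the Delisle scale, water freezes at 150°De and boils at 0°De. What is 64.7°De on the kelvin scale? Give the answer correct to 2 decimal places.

330.02 K

Linear interpolation between the fixed points: C = (64.7 - 150) × 100 / (0 - 150) = 56.8667°C.
Then 56.8667 + 273.15 = 330.02 K.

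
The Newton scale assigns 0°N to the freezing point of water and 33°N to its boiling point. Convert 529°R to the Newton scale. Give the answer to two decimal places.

6.84°N

First in Celsius: (529 - 491.67) × 5/9 = 20.7389°C.
Linearly onto the Newton scale: 0 + (20.7389 / 100) × (33 - 0) = 6.84°N.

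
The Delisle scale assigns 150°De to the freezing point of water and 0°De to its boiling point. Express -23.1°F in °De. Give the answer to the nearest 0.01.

First in Celsius: (-23.1 - 32) × 5/9 = -30.6111°C.
Linearly onto the Delisle scale: 150 + (-30.6111 / 100) × (0 - 150) = 195.92°De.

195.92°De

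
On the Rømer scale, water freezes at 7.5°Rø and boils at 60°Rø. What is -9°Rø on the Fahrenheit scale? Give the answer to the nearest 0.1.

Linear interpolation between the fixed points: C = (-9 - 7.5) × 100 / (60 - 7.5) = -31.4286°C.
Then -31.4286 × 1.8 + 32 = -24.6°F.

-24.6°F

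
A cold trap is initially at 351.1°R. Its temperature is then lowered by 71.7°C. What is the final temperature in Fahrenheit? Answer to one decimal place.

-237.6°F

Initial temperature in Celsius: (351.1 - 491.67) × 5/9 = -78.0944°C.
Final Celsius temperature: -78.0944 - 71.7000 = -149.7944°C.
In Fahrenheit: -149.7944 × 1.8 + 32 = -237.6°F.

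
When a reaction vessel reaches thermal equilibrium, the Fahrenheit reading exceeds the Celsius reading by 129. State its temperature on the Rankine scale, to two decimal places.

Let x be the Celsius reading; then the Fahrenheit reading is 1.8·x + 32.
(1.8·x + 32) - x = 129  ⇒  (0.8)·x = 97  ⇒  x = 121.2500°C.
In Rankine: 121.2500 × 1.8 + 491.67 = 709.92°R.

709.92°R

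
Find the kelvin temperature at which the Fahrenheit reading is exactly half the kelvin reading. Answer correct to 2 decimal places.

Let K be the kelvin reading. The Fahrenheit reading is F = 1.8·K - 459.67.
Require F = 0.5·K: 1.8·K - 459.67 = 0.5·K.
(1.3)·K = 459.67  ⇒  K = 353.59.

353.59 K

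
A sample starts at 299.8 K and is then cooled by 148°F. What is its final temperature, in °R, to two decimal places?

Initial temperature in Celsius: 299.8 - 273.15 = 26.6500°C.
The 148°F change is an interval, so only the factor 5/9 applies: -148 × 5/9 = -82.2222°C.
Final Celsius temperature: 26.6500 - 82.2222 = -55.5722°C.
In Rankine: -55.5722 × 1.8 + 491.67 = 391.64°R.

391.64°R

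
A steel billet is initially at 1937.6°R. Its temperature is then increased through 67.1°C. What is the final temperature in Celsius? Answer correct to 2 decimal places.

870.39°C

Initial temperature in Celsius: (1937.6 - 491.67) × 5/9 = 803.2944°C.
Final Celsius temperature: 803.2944 + 67.1000 = 870.3944°C.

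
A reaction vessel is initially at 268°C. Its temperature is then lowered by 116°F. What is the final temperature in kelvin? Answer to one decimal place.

The 116°F change is an interval, so only the factor 5/9 applies: -116 × 5/9 = -64.4444°C.
Final Celsius temperature: 268.0000 - 64.4444 = 203.5556°C.
In kelvin: 203.5556 + 273.15 = 476.7 K.

476.7 K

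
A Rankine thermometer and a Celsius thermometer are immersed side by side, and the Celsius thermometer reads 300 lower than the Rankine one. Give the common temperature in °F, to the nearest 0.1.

-399.3°F

Let x be the Rankine reading; then the Celsius reading is 5/9·x - 273.15.
(5/9·x - 273.15) - x = -300  ⇒  (-4/9)·x = -26.85  ⇒  x = 60.4125°R.
In Celsius: (60.4125 - 491.67) × 5/9 = -239.5875°C.
In Fahrenheit: -239.5875 × 1.8 + 32 = -399.3°F.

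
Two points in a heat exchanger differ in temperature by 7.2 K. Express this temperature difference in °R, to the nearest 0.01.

For a temperature interval the offset drops out; only the factor 1.8 applies.
7.2 × 1.8 = 12.96.

12.96°R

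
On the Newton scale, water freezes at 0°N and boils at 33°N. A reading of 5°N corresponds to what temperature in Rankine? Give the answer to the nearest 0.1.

518.9°R

Linear interpolation between the fixed points: C = (5 - 0) × 100 / (33 - 0) = 15.1515°C.
Then 15.1515 × 1.8 + 491.67 = 518.9°R.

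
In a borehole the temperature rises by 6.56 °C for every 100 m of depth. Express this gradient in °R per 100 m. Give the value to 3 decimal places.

11.808 °R/100 m

The quantity depends on a temperature interval, so only the ratio of degree sizes applies; the offset between the scales is irrelevant.
A change of 1°C is a change of 1.8°R, so 6.56 × 1.8 = 11.808.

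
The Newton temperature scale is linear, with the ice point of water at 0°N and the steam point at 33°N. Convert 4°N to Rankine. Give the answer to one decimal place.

513.5°R

Linear interpolation between the fixed points: C = (4 - 0) × 100 / (33 - 0) = 12.1212°C.
Then 12.1212 × 1.8 + 491.67 = 513.5°R.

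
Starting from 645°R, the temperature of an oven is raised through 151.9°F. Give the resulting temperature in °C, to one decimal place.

169.6°C

Initial temperature in Celsius: (645 - 491.67) × 5/9 = 85.1833°C.
The 151.9°F change is an interval, so only the factor 5/9 applies: +151.9 × 5/9 = +84.3889°C.
Final Celsius temperature: 85.1833 + 84.3889 = 169.5722°C.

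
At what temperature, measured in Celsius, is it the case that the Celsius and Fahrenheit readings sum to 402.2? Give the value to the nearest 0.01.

Let C be the Celsius reading. The Fahrenheit reading is F = 1.8·C + 32.
Require C + F = 402.2: (2.8)·C + 32 = 402.2.
C = (402.2 - 32) / (2.8) = 132.21.

132.21°C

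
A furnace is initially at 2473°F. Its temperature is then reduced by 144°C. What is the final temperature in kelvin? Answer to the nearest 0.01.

1485.26 K

Initial temperature in Celsius: (2473 - 32) × 5/9 = 1356.1111°C.
Final Celsius temperature: 1356.1111 - 144.0000 = 1212.1111°C.
In kelvin: 1212.1111 + 273.15 = 1485.26 K.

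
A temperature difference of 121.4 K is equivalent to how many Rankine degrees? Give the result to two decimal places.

218.52°R

For a temperature interval the offset drops out; only the factor 1.8 applies.
121.4 × 1.8 = 218.52.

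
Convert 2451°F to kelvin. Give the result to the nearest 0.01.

In Celsius: (2451 - 32) × 5/9 = 1343.8889°C.
In kelvin: 1343.8889 + 273.15 = 1617.04 K.

1617.04 K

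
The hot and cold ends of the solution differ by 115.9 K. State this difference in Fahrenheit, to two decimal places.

208.62°F

Only the scale ratio 1.8 matters for a change in temperature.
115.9 × 1.8 = 208.62.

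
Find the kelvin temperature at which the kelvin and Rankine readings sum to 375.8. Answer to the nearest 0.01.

134.21 K

Let K be the kelvin reading. The Rankine reading is R = 1.8·K.
Require K + R = 375.8: (2.8)·K = 375.8.
K = (375.8) / (2.8) = 134.21.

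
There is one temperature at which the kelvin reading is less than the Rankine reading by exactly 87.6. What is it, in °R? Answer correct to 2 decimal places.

197.10°R

Let R be the Rankine reading. The kelvin reading is K = 5/9·R.
Require K - R = -87.6: (-4/9)·R = -87.6.
R = (-87.6) / (-4/9) = 197.10.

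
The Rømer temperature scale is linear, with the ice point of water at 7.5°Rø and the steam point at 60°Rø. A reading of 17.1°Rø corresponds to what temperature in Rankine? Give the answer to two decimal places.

Linear interpolation between the fixed points: C = (17.1 - 7.5) × 100 / (60 - 7.5) = 18.2857°C.
Then 18.2857 × 1.8 + 491.67 = 524.58°R.

524.58°R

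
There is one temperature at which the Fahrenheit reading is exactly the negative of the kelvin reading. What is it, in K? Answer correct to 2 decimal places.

164.17 K

Let K be the kelvin reading. The Fahrenheit reading is F = 1.8·K - 459.67.
Require F = -1·K: 1.8·K - 459.67 = -1·K.
(2.8)·K = 459.67  ⇒  K = 164.17.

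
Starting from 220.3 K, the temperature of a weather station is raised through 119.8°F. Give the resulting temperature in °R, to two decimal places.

Initial temperature in Celsius: 220.3 - 273.15 = -52.8500°C.
The 119.8°F change is an interval, so only the factor 5/9 applies: +119.8 × 5/9 = +66.5556°C.
Final Celsius temperature: -52.8500 + 66.5556 = 13.7056°C.
In Rankine: 13.7056 × 1.8 + 491.67 = 516.34°R.

516.34°R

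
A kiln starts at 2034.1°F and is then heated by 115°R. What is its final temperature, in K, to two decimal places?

1449.32 K

Initial temperature in Celsius: (2034.1 - 32) × 5/9 = 1112.2778°C.
The 115°R change is an interval, so only the factor 5/9 applies: +115 × 5/9 = +63.8889°C.
Final Celsius temperature: 1112.2778 + 63.8889 = 1176.1667°C.
In kelvin: 1176.1667 + 273.15 = 1449.32 K.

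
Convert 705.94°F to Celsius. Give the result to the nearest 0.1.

In Celsius: (705.94 - 32) × 5/9 = 374.4111°C.

374.4°C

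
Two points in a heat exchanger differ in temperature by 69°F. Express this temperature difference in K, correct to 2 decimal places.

38.33 K

An interval of 1°F corresponds to 5/9 K.
69 × 5/9 = 38.33.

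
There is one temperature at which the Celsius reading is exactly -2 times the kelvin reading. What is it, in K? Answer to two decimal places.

Let K be the kelvin reading. The Celsius reading is C = 1·K - 273.15.
Require C = -2·K: 1·K - 273.15 = -2·K.
(3)·K = 273.15  ⇒  K = 91.05.

91.05 K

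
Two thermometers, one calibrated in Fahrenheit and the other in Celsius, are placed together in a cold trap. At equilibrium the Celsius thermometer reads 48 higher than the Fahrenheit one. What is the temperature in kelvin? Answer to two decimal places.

173.15 K

Let x be the Fahrenheit reading; then the Celsius reading is 5/9·x - 17.7778.
(5/9·x - 17.7778) - x = 48  ⇒  (-4/9)·x = 65.7778  ⇒  x = -148.0000°F.
In Celsius: (-148 - 32) × 5/9 = -100.0000°C.
In kelvin: -100.0000 + 273.15 = 173.15 K.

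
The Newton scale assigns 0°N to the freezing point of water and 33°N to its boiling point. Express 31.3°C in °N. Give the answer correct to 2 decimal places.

10.33°N

Linearly onto the Newton scale: 0 + (31.3000 / 100) × (33 - 0) = 10.33°N.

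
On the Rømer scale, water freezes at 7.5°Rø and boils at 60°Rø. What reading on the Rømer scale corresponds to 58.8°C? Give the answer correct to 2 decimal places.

38.37°Rø

Linearly onto the Rømer scale: 7.5 + (58.8000 / 100) × (60 - 7.5) = 38.37°Rø.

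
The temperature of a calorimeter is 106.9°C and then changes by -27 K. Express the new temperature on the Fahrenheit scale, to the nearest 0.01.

175.82°F

The 27 K change is an interval; Kelvin and Celsius degrees are the same size, so ΔC = -27°C.
Final Celsius temperature: 106.9000 - 27.0000 = 79.9000°C.
In Fahrenheit: 79.9000 × 1.8 + 32 = 175.82°F.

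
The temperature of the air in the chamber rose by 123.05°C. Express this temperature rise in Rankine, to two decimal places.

Only the scale ratio 1.8 matters for a change in temperature.
123.05 × 1.8 = 221.49.

221.49°R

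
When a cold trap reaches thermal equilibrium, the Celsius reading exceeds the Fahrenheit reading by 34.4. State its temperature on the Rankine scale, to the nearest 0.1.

Let x be the Fahrenheit reading; then the Celsius reading is 5/9·x - 17.7778.
(5/9·x - 17.7778) - x = 34.4  ⇒  (-4/9)·x = 52.1778  ⇒  x = -117.4000°F.
In Celsius: (-117.4 - 32) × 5/9 = -83.0000°C.
In Rankine: -83.0000 × 1.8 + 491.67 = 342.3°R.

342.3°R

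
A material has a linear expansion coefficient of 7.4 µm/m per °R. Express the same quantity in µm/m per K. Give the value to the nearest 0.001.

13.320 µm/m per K

Since only a temperature interval is involved, the additive offset between the scales drops out.
A change of 1 K is a change of 1.8°R, so per K the value is 7.4 × 1.8 = 13.320.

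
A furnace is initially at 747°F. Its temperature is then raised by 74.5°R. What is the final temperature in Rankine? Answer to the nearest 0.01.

1281.17°R

Initial temperature in Celsius: (747 - 32) × 5/9 = 397.2222°C.
The 74.5°R change is an interval, so only the factor 5/9 applies: +74.5 × 5/9 = +41.3889°C.
Final Celsius temperature: 397.2222 + 41.3889 = 438.6111°C.
In Rankine: 438.6111 × 1.8 + 491.67 = 1281.17°R.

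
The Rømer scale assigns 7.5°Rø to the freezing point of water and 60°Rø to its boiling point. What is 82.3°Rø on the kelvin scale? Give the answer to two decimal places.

Linear interpolation between the fixed points: C = (82.3 - 7.5) × 100 / (60 - 7.5) = 142.4762°C.
Then 142.4762 + 273.15 = 415.63 K.

415.63 K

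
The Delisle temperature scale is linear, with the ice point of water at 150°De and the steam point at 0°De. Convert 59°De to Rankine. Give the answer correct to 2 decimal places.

600.87°R

Linear interpolation between the fixed points: C = (59 - 150) × 100 / (0 - 150) = 60.6667°C.
Then 60.6667 × 1.8 + 491.67 = 600.87°R.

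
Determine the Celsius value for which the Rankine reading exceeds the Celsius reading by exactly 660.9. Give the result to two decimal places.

211.54°C

Let C be the Celsius reading. The Rankine reading is R = 1.8·C + 491.67.
Require R - C = 660.9: (0.8)·C + 491.67 = 660.9.
C = (660.9 - 491.67) / (0.8) = 211.54.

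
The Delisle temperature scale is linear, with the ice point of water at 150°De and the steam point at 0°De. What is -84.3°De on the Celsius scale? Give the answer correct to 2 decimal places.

156.20°C

Linear interpolation between the fixed points: C = (-84.3 - 150) × 100 / (0 - 150) = 156.2000°C.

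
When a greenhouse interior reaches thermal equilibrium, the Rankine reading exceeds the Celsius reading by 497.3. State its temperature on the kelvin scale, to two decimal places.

Let x be the Celsius reading; then the Rankine reading is 1.8·x + 491.67.
(1.8·x + 491.67) - x = 497.3  ⇒  (0.8)·x = 5.63  ⇒  x = 7.0375°C.
In kelvin: 7.0375 + 273.15 = 280.19 K.

280.19 K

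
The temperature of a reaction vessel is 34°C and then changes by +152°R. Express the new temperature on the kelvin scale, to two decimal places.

The 152°R change is an interval, so only the factor 5/9 applies: +152 × 5/9 = +84.4444°C.
Final Celsius temperature: 34.0000 + 84.4444 = 118.4444°C.
In kelvin: 118.4444 + 273.15 = 391.59 K.

391.59 K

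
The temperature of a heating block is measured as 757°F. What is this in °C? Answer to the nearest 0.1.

In Celsius: (757 - 32) × 5/9 = 402.7778°C.

402.8°C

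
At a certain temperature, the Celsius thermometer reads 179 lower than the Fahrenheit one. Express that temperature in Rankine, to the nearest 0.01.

822.42°R

Let x be the Fahrenheit reading; then the Celsius reading is 5/9·x - 17.7778.
(5/9·x - 17.7778) - x = -179  ⇒  (-4/9)·x = -161.222  ⇒  x = 362.7500°F.
In Celsius: (362.75 - 32) × 5/9 = 183.7500°C.
In Rankine: 183.7500 × 1.8 + 491.67 = 822.42°R.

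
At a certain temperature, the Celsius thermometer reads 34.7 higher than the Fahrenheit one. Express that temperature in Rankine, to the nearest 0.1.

341.6°R

Let x be the Fahrenheit reading; then the Celsius reading is 5/9·x - 17.7778.
(5/9·x - 17.7778) - x = 34.7  ⇒  (-4/9)·x = 52.4778  ⇒  x = -118.0750°F.
In Celsius: (-118.075 - 32) × 5/9 = -83.3750°C.
In Rankine: -83.3750 × 1.8 + 491.67 = 341.6°R.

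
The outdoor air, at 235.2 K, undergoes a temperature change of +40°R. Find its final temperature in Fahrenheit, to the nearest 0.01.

3.69°F

Initial temperature in Celsius: 235.2 - 273.15 = -37.9500°C.
The 40°R change is an interval, so only the factor 5/9 applies: +40 × 5/9 = +22.2222°C.
Final Celsius temperature: -37.9500 + 22.2222 = -15.7278°C.
In Fahrenheit: -15.7278 × 1.8 + 32 = 3.69°F.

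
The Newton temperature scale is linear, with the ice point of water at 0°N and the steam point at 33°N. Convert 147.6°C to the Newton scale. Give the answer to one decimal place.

Linearly onto the Newton scale: 0 + (147.6000 / 100) × (33 - 0) = 48.7°N.

48.7°N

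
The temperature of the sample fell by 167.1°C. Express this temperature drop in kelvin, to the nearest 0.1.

167.1 K

Celsius and kelvin degrees are the same size, so the interval is unchanged: 167.1.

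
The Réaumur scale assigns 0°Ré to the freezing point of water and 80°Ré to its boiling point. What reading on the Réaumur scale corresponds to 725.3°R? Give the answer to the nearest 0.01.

103.84°Ré

First in Celsius: (725.3 - 491.67) × 5/9 = 129.7944°C.
Linearly onto the Réaumur scale: 0 + (129.7944 / 100) × (80 - 0) = 103.84°Ré.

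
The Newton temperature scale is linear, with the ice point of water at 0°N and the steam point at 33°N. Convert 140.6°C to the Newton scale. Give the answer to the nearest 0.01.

Linearly onto the Newton scale: 0 + (140.6000 / 100) × (33 - 0) = 46.40°N.

46.40°N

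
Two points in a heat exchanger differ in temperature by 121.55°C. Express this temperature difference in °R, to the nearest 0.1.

An interval of 1°C corresponds to 1.8°R.
121.55 × 1.8 = 218.8.

218.8°R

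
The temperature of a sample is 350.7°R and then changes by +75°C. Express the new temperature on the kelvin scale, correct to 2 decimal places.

Initial temperature in Celsius: (350.7 - 491.67) × 5/9 = -78.3167°C.
Final Celsius temperature: -78.3167 + 75.0000 = -3.3167°C.
In kelvin: -3.3167 + 273.15 = 269.83 K.

269.83 K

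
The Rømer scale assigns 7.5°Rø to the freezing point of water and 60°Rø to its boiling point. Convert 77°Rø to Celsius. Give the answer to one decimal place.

132.4°C

Linear interpolation between the fixed points: C = (77 - 7.5) × 100 / (60 - 7.5) = 132.3810°C.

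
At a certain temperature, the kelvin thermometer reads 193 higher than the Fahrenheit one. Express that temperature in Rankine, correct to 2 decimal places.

Let x be the Fahrenheit reading; then the kelvin reading is 5/9·x + 255.372.
(5/9·x + 255.372) - x = 193  ⇒  (-4/9)·x = -62.3722  ⇒  x = 140.3375°F.
In Celsius: (140.3375 - 32) × 5/9 = 60.1875°C.
In Rankine: 60.1875 × 1.8 + 491.67 = 600.01°R.

600.01°R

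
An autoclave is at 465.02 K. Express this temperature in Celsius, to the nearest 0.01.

191.87°C

In Celsius: 465.02 - 273.15 = 191.8700°C.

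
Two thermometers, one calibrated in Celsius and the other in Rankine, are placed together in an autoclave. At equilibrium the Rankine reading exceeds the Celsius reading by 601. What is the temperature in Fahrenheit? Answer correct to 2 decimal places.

Let x be the Celsius reading; then the Rankine reading is 1.8·x + 491.67.
(1.8·x + 491.67) - x = 601  ⇒  (0.8)·x = 109.33  ⇒  x = 136.6625°C.
In Fahrenheit: 136.6625 × 1.8 + 32 = 277.99°F.

277.99°F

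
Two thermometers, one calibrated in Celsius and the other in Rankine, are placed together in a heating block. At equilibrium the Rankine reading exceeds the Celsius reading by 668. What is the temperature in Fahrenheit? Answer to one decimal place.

428.7°F

Let x be the Celsius reading; then the Rankine reading is 1.8·x + 491.67.
(1.8·x + 491.67) - x = 668  ⇒  (0.8)·x = 176.33  ⇒  x = 220.4125°C.
In Fahrenheit: 220.4125 × 1.8 + 32 = 428.7°F.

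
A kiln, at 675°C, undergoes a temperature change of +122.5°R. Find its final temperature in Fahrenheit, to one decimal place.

1369.5°F

The 122.5°R change is an interval, so only the factor 5/9 applies: +122.5 × 5/9 = +68.0556°C.
Final Celsius temperature: 675.0000 + 68.0556 = 743.0556°C.
In Fahrenheit: 743.0556 × 1.8 + 32 = 1369.5°F.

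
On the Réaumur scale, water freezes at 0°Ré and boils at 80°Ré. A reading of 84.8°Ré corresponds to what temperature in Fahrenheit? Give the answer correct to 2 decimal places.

Linear interpolation between the fixed points: C = (84.8 - 0) × 100 / (80 - 0) = 106.0000°C.
Then 106.0000 × 1.8 + 32 = 222.80°F.

222.80°F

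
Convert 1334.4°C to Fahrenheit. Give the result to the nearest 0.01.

In Fahrenheit: 1334.4000 × 1.8 + 32 = 2433.92°F.

2433.92°F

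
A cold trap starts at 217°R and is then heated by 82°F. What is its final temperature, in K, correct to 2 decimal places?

Initial temperature in Celsius: (217 - 491.67) × 5/9 = -152.5944°C.
The 82°F change is an interval, so only the factor 5/9 applies: +82 × 5/9 = +45.5556°C.
Final Celsius temperature: -152.5944 + 45.5556 = -107.0389°C.
In kelvin: -107.0389 + 273.15 = 166.11 K.

166.11 K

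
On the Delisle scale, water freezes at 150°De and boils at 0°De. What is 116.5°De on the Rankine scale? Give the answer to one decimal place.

Linear interpolation between the fixed points: C = (116.5 - 150) × 100 / (0 - 150) = 22.3333°C.
Then 22.3333 × 1.8 + 491.67 = 531.9°R.

531.9°R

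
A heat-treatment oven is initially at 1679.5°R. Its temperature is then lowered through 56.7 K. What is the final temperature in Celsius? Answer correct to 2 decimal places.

Initial temperature in Celsius: (1679.5 - 491.67) × 5/9 = 659.9056°C.
The 56.7 K change is an interval; Kelvin and Celsius degrees are the same size, so ΔC = -56.7°C.
Final Celsius temperature: 659.9056 - 56.7000 = 603.2056°C.

603.21°C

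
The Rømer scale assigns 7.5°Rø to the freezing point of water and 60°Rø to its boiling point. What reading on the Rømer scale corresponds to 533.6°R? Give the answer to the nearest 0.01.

First in Celsius: (533.6 - 491.67) × 5/9 = 23.2944°C.
Linearly onto the Rømer scale: 7.5 + (23.2944 / 100) × (60 - 7.5) = 19.73°Rø.

19.73°Rø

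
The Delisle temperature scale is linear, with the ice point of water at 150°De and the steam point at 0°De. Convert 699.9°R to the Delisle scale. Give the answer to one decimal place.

-23.5°De

First in Celsius: (699.9 - 491.67) × 5/9 = 115.6833°C.
Linearly onto the Delisle scale: 150 + (115.6833 / 100) × (0 - 150) = -23.5°De.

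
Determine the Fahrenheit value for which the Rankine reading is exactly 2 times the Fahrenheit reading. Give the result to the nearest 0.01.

459.67°F

Let F be the Fahrenheit reading. The Rankine reading is R = 1·F + 459.67.
Require R = 2·F: 1·F + 459.67 = 2·F.
(-1)·F = -459.67  ⇒  F = 459.67.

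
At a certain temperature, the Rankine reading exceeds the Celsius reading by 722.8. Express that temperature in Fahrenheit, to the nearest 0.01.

Let x be the Celsius reading; then the Rankine reading is 1.8·x + 491.67.
(1.8·x + 491.67) - x = 722.8  ⇒  (0.8)·x = 231.13  ⇒  x = 288.9125°C.
In Fahrenheit: 288.9125 × 1.8 + 32 = 552.04°F.

552.04°F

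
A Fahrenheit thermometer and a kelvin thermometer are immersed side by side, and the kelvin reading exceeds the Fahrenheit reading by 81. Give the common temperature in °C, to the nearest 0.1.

Let x be the Fahrenheit reading; then the kelvin reading is 5/9·x + 255.372.
(5/9·x + 255.372) - x = 81  ⇒  (-4/9)·x = -174.372  ⇒  x = 392.3375°F.
In Celsius: (392.3375 - 32) × 5/9 = 200.2°C.

200.2°C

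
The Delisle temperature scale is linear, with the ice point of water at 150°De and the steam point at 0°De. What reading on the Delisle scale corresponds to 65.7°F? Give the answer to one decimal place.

121.9°De

First in Celsius: (65.7 - 32) × 5/9 = 18.7222°C.
Linearly onto the Delisle scale: 150 + (18.7222 / 100) × (0 - 150) = 121.9°De.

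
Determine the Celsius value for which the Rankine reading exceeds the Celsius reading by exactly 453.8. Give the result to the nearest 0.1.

-47.3°C

Let C be the Celsius reading. The Rankine reading is R = 1.8·C + 491.67.
Require R - C = 453.8: (0.8)·C + 491.67 = 453.8.
C = (453.8 - 491.67) / (0.8) = -47.3.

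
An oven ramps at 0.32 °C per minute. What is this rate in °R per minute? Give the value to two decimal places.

0.58 °R/minute

Since only a temperature interval is involved, the additive offset between the scales drops out.
A change of 1°C is a change of 1.8°R, so 0.32 × 1.8 = 0.58.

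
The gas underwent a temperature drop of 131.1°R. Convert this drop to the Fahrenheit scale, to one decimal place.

Rankine and Fahrenheit degrees are the same size, so the interval is unchanged: 131.1.

131.1°F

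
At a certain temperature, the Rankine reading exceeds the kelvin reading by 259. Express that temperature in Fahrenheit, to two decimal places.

Let x be the kelvin reading; then the Rankine reading is 1.8·x.
(1.8·x) - x = 259  ⇒  (0.8)·x = 259  ⇒  x = 323.7500 K.
In Celsius: 323.75 - 273.15 = 50.6000°C.
In Fahrenheit: 50.6000 × 1.8 + 32 = 123.08°F.

123.08°F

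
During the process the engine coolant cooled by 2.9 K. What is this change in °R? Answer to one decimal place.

5.2°R

An interval of 1 K corresponds to 1.8°R.
2.9 × 1.8 = 5.2.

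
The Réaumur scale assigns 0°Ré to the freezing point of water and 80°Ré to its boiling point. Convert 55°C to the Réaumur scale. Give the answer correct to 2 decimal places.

Linearly onto the Réaumur scale: 0 + (55.0000 / 100) × (80 - 0) = 44.00°Ré.

44.00°Ré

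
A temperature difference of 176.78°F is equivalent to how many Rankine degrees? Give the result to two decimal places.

Fahrenheit and Rankine degrees are the same size, so the interval is unchanged: 176.78.

176.78°R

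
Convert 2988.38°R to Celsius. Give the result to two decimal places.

1387.06°C

In Celsius: (2988.38 - 491.67) × 5/9 = 1387.0611°C.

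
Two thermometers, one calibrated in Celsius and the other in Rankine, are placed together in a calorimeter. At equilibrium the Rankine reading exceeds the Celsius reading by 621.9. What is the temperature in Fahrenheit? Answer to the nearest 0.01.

Let x be the Celsius reading; then the Rankine reading is 1.8·x + 491.67.
(1.8·x + 491.67) - x = 621.9  ⇒  (0.8)·x = 130.23  ⇒  x = 162.7875°C.
In Fahrenheit: 162.7875 × 1.8 + 32 = 325.02°F.

325.02°F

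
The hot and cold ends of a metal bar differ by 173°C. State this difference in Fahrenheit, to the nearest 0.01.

For a temperature interval the offset drops out; only the factor 1.8 applies.
173 × 1.8 = 311.40.

311.40°F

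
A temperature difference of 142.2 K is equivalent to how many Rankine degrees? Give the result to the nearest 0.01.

255.96°R

Only the scale ratio 1.8 matters for a change in temperature.
142.2 × 1.8 = 255.96.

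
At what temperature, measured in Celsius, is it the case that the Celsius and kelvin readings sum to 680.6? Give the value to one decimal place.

203.7°C

Let C be the Celsius reading. The kelvin reading is K = 1·C + 273.15.
Require C + K = 680.6: (2)·C + 273.15 = 680.6.
C = (680.6 - 273.15) / (2) = 203.7.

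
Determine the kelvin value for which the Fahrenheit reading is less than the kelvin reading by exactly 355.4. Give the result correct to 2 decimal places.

Let K be the kelvin reading. The Fahrenheit reading is F = 1.8·K - 459.67.
Require F - K = -355.4: (0.8)·K - 459.67 = -355.4.
K = (-355.4 + 459.67) / (0.8) = 130.34.

130.34 K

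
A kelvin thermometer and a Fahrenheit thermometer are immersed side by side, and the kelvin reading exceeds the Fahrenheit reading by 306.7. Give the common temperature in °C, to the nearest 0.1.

Let x be the kelvin reading; then the Fahrenheit reading is 1.8·x - 459.67.
(1.8·x - 459.67) - x = -306.7  ⇒  (0.8)·x = 152.97  ⇒  x = 191.2125 K.
In Celsius: 191.2125 - 273.15 = -81.9°C.

-81.9°C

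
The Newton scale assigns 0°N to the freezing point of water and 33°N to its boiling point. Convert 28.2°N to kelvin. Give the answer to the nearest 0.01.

Linear interpolation between the fixed points: C = (28.2 - 0) × 100 / (33 - 0) = 85.4545°C.
Then 85.4545 + 273.15 = 358.60 K.

358.60 K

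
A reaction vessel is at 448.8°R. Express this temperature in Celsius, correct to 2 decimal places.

-23.82°C

In Celsius: (448.8 - 491.67) × 5/9 = -23.8167°C.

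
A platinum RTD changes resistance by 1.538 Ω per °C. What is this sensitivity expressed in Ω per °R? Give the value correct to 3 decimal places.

0.854 Ω per °R

The quantity depends on a temperature interval, so only the ratio of degree sizes applies; the offset between the scales is irrelevant.
A change of 1°R is a change of 5/9°C, so per °R the value is 1.538 × 5/9 = 0.854.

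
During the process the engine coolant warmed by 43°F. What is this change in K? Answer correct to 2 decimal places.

23.89 K

Only the scale ratio 5/9 matters for a change in temperature.
43 × 5/9 = 23.89.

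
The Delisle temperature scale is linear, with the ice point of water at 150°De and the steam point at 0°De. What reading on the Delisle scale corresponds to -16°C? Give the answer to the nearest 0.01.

Linearly onto the Delisle scale: 150 + (-16.0000 / 100) × (0 - 150) = 174.00°De.

174.00°De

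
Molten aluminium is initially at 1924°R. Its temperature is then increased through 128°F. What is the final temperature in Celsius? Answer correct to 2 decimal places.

Initial temperature in Celsius: (1924 - 491.67) × 5/9 = 795.7389°C.
The 128°F change is an interval, so only the factor 5/9 applies: +128 × 5/9 = +71.1111°C.
Final Celsius temperature: 795.7389 + 71.1111 = 866.8500°C.

866.85°C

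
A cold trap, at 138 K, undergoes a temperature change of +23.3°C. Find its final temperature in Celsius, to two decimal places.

Initial temperature in Celsius: 138 - 273.15 = -135.1500°C.
Final Celsius temperature: -135.1500 + 23.3000 = -111.8500°C.

-111.85°C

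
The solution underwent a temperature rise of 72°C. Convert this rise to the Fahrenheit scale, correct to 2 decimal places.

129.60°F

For a temperature interval the offset drops out; only the factor 1.8 applies.
72 × 1.8 = 129.60.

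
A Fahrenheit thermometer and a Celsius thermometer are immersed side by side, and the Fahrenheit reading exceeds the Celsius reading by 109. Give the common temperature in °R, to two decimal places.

Let x be the Fahrenheit reading; then the Celsius reading is 5/9·x - 17.7778.
(5/9·x - 17.7778) - x = -109  ⇒  (-4/9)·x = -91.2222  ⇒  x = 205.2500°F.
In Celsius: (205.25 - 32) × 5/9 = 96.2500°C.
In Rankine: 96.2500 × 1.8 + 491.67 = 664.92°R.

664.92°R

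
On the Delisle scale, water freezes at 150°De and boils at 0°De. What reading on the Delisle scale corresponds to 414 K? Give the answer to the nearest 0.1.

-61.3°De

First in Celsius: 414 - 273.15 = 140.8500°C.
Linearly onto the Delisle scale: 150 + (140.8500 / 100) × (0 - 150) = -61.3°De.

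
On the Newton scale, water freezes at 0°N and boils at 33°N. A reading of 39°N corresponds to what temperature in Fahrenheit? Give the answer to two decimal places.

244.73°F

Linear interpolation between the fixed points: C = (39 - 0) × 100 / (33 - 0) = 118.1818°C.
Then 118.1818 × 1.8 + 32 = 244.73°F.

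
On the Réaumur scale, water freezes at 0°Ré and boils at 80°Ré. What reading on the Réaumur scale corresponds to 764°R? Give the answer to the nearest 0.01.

First in Celsius: (764 - 491.67) × 5/9 = 151.2944°C.
Linearly onto the Réaumur scale: 0 + (151.2944 / 100) × (80 - 0) = 121.04°Ré.

121.04°Ré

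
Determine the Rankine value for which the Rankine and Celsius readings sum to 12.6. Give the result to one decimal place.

183.7°R

Let R be the Rankine reading. The Celsius reading is C = 5/9·R - 273.15.
Require R + C = 12.6: (14/9)·R - 273.15 = 12.6.
R = (12.6 + 273.15) / (14/9) = 183.7.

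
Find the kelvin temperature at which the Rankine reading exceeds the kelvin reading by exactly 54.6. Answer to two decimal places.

Let K be the kelvin reading. The Rankine reading is R = 1.8·K.
Require R - K = 54.6: (0.8)·K = 54.6.
K = (54.6) / (0.8) = 68.25.

68.25 K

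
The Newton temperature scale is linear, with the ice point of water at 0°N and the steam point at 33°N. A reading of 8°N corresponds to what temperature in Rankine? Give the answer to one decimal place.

Linear interpolation between the fixed points: C = (8 - 0) × 100 / (33 - 0) = 24.2424°C.
Then 24.2424 × 1.8 + 491.67 = 535.3°R.

535.3°R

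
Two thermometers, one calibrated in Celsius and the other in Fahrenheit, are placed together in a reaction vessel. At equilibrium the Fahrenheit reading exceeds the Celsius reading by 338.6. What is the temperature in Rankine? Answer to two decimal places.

1181.52°R

Let x be the Celsius reading; then the Fahrenheit reading is 1.8·x + 32.
(1.8·x + 32) - x = 338.6  ⇒  (0.8)·x = 306.6  ⇒  x = 383.2500°C.
In Rankine: 383.2500 × 1.8 + 491.67 = 1181.52°R.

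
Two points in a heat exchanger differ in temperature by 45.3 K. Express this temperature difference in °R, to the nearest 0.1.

81.5°R

An interval of 1 K corresponds to 1.8°R.
45.3 × 1.8 = 81.5.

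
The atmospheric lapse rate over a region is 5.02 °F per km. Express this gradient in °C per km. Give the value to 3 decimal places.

2.789 °C/km

Since only a temperature interval is involved, the additive offset between the scales drops out.
A change of 1°F is a change of 5/9°C, so 5.02 × 5/9 = 2.789.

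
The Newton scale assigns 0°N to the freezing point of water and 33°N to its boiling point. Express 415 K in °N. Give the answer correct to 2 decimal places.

First in Celsius: 415 - 273.15 = 141.8500°C.
Linearly onto the Newton scale: 0 + (141.8500 / 100) × (33 - 0) = 46.81°N.

46.81°N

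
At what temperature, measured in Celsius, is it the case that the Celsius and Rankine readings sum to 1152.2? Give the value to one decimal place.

Let C be the Celsius reading. The Rankine reading is R = 1.8·C + 491.67.
Require C + R = 1152.2: (2.8)·C + 491.67 = 1152.2.
C = (1152.2 - 491.67) / (2.8) = 235.9.

235.9°C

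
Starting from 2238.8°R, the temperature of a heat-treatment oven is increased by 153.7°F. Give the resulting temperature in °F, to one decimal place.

Initial temperature in Celsius: (2238.8 - 491.67) × 5/9 = 970.6278°C.
The 153.7°F change is an interval, so only the factor 5/9 applies: +153.7 × 5/9 = +85.3889°C.
Final Celsius temperature: 970.6278 + 85.3889 = 1056.0167°C.
In Fahrenheit: 1056.0167 × 1.8 + 32 = 1932.8°F.

1932.8°F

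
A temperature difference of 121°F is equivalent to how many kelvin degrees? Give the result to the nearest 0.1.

For a temperature interval the offset drops out; only the factor 5/9 applies.
121 × 5/9 = 67.2.

67.2 K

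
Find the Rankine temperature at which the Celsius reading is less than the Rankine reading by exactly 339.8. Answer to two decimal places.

149.96°R

Let R be the Rankine reading. The Celsius reading is C = 5/9·R - 273.15.
Require C - R = -339.8: (-4/9)·R - 273.15 = -339.8.
R = (-339.8 + 273.15) / (-4/9) = 149.96.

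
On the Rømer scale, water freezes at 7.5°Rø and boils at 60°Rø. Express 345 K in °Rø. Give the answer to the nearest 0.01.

45.22°Rø

First in Celsius: 345 - 273.15 = 71.8500°C.
Linearly onto the Rømer scale: 7.5 + (71.8500 / 100) × (60 - 7.5) = 45.22°Rø.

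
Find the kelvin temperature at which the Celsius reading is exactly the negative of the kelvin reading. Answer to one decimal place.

Let K be the kelvin reading. The Celsius reading is C = 1·K - 273.15.
Require C = -1·K: 1·K - 273.15 = -1·K.
(2)·K = 273.15  ⇒  K = 136.6.

136.6 K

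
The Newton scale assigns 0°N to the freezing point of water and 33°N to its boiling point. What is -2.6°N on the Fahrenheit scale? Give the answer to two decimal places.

Linear interpolation between the fixed points: C = (-2.6 - 0) × 100 / (33 - 0) = -7.8788°C.
Then -7.8788 × 1.8 + 32 = 17.82°F.

17.82°F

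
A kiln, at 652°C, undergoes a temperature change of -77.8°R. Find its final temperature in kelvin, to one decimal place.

881.9 K

The 77.8°R change is an interval, so only the factor 5/9 applies: -77.8 × 5/9 = -43.2222°C.
Final Celsius temperature: 652.0000 - 43.2222 = 608.7778°C.
In kelvin: 608.7778 + 273.15 = 881.9 K.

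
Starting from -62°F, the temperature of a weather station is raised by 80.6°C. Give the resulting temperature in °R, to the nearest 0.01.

542.75°R

Initial temperature in Celsius: (-62 - 32) × 5/9 = -52.2222°C.
Final Celsius temperature: -52.2222 + 80.6000 = 28.3778°C.
In Rankine: 28.3778 × 1.8 + 491.67 = 542.75°R.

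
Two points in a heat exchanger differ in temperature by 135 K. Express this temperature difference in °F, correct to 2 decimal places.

For a temperature interval the offset drops out; only the factor 1.8 applies.
135 × 1.8 = 243.00.

243.00°F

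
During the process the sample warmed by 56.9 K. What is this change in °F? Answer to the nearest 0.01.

For a temperature interval the offset drops out; only the factor 1.8 applies.
56.9 × 1.8 = 102.42.

102.42°F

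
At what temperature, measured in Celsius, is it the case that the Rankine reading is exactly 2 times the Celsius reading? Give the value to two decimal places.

Let C be the Celsius reading. The Rankine reading is R = 1.8·C + 491.67.
Require R = 2·C: 1.8·C + 491.67 = 2·C.
(-0.2)·C = -491.67  ⇒  C = 2458.35.

2458.35°C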